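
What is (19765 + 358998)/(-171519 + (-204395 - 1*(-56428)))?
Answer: -378763/319486 ≈ -1.1855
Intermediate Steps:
(19765 + 358998)/(-171519 + (-204395 - 1*(-56428))) = 378763/(-171519 + (-204395 + 56428)) = 378763/(-171519 - 147967) = 378763/(-319486) = 378763*(-1/319486) = -378763/319486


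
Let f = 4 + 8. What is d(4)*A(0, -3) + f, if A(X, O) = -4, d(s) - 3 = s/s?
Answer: -4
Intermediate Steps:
d(s) = 4 (d(s) = 3 + s/s = 3 + 1 = 4)
f = 12
d(4)*A(0, -3) + f = 4*(-4) + 12 = -16 + 12 = -4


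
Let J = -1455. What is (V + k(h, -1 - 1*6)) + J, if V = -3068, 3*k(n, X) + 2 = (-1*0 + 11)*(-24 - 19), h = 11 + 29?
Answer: -14044/3 ≈ -4681.3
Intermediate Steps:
h = 40
k(n, X) = -475/3 (k(n, X) = -⅔ + ((-1*0 + 11)*(-24 - 19))/3 = -⅔ + ((0 + 11)*(-43))/3 = -⅔ + (11*(-43))/3 = -⅔ + (⅓)*(-473) = -⅔ - 473/3 = -475/3)
(V + k(h, -1 - 1*6)) + J = (-3068 - 475/3) - 1455 = -9679/3 - 1455 = -14044/3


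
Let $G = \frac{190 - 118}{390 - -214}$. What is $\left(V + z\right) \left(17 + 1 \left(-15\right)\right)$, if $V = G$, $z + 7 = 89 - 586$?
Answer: $- \frac{152172}{151} \approx -1007.8$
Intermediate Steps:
$z = -504$ ($z = -7 + \left(89 - 586\right) = -7 - 497 = -504$)
$G = \frac{18}{151}$ ($G = \frac{72}{390 + \left(-92 + 306\right)} = \frac{72}{390 + 214} = \frac{72}{604} = 72 \cdot \frac{1}{604} = \frac{18}{151} \approx 0.11921$)
$V = \frac{18}{151} \approx 0.11921$
$\left(V + z\right) \left(17 + 1 \left(-15\right)\right) = \left(\frac{18}{151} - 504\right) \left(17 + 1 \left(-15\right)\right) = - \frac{76086 \left(17 - 15\right)}{151} = \left(- \frac{76086}{151}\right) 2 = - \frac{152172}{151}$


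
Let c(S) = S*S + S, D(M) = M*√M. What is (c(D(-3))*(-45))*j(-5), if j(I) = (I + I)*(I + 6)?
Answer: -12150 - 1350*I*√3 ≈ -12150.0 - 2338.3*I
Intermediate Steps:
j(I) = 2*I*(6 + I) (j(I) = (2*I)*(6 + I) = 2*I*(6 + I))
D(M) = M^(3/2)
c(S) = S + S² (c(S) = S² + S = S + S²)
(c(D(-3))*(-45))*j(-5) = (((-3)^(3/2)*(1 + (-3)^(3/2)))*(-45))*(2*(-5)*(6 - 5)) = (((-3*I*√3)*(1 - 3*I*√3))*(-45))*(2*(-5)*1) = (-3*I*√3*(1 - 3*I*√3)*(-45))*(-10) = (135*I*√3*(1 - 3*I*√3))*(-10) = -1350*I*√3*(1 - 3*I*√3)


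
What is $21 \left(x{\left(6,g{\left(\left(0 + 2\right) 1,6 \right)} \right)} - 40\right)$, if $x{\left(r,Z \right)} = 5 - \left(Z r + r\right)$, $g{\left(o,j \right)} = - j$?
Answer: $-105$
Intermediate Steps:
$x{\left(r,Z \right)} = 5 - r - Z r$ ($x{\left(r,Z \right)} = 5 - \left(r + Z r\right) = 5 - r - Z r$)
$21 \left(x{\left(6,g{\left(\left(0 + 2\right) 1,6 \right)} \right)} - 40\right) = 21 \left(\left(5 - 6 - \left(-1\right) 6 \cdot 6\right) - 40\right) = 21 \left(\left(5 - 6 - \left(-6\right) 6\right) - 40\right) = 21 \left(\left(5 - 6 + 36\right) - 40\right) = 21 \left(35 - 40\right) = 21 \left(-5\right) = -105$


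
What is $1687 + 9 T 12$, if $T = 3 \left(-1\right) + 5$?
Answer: $1903$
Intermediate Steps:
$T = 2$ ($T = -3 + 5 = 2$)
$1687 + 9 T 12 = 1687 + 9 \cdot 2 \cdot 12 = 1687 + 18 \cdot 12 = 1687 + 216 = 1903$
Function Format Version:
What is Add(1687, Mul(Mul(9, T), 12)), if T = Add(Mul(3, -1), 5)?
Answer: 1903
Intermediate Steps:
T = 2 (T = Add(-3, 5) = 2)
Add(1687, Mul(Mul(9, T), 12)) = Add(1687, Mul(Mul(9, 2), 12)) = Add(1687, Mul(18, 12)) = Add(1687, 216) = 1903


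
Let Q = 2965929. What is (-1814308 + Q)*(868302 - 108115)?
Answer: 875447313127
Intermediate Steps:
(-1814308 + Q)*(868302 - 108115) = (-1814308 + 2965929)*(868302 - 108115) = 1151621*760187 = 875447313127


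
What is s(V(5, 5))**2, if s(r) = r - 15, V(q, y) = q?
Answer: 100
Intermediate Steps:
s(r) = -15 + r
s(V(5, 5))**2 = (-15 + 5)**2 = (-10)**2 = 100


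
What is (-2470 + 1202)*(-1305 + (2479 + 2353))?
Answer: -4472236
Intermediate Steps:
(-2470 + 1202)*(-1305 + (2479 + 2353)) = -1268*(-1305 + 4832) = -1268*3527 = -4472236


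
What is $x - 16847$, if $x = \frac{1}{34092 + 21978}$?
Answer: $- \frac{944611289}{56070} \approx -16847.0$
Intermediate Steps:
$x = \frac{1}{56070} \approx 1.7835 \cdot 10^{-5}$
$x - 16847 = \frac{1}{56070} - 16847 = - \frac{944611289}{56070}$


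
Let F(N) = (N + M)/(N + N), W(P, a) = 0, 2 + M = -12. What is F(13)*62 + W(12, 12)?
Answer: -31/13 ≈ -2.3846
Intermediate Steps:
M = -14 (M = -2 - 12 = -14)
F(N) = (-14 + N)/(2*N) (F(N) = (N - 14)/(N + N) = (-14 + N)/((2*N)) = (-14 + N)*(1/(2*N)) = (-14 + N)/(2*N))
F(13)*62 + W(12, 12) = ((½)*(-14 + 13)/13)*62 + 0 = ((½)*(1/13)*(-1))*62 + 0 = -1/26*62 + 0 = -31/13 + 0 = -31/13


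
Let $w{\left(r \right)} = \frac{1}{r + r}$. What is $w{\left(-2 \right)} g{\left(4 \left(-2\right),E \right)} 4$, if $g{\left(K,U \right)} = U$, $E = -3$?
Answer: $3$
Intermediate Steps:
$w{\left(r \right)} = \frac{1}{2 r}$
$w{\left(-2 \right)} g{\left(4 \left(-2\right),E \right)} 4 = \frac{1}{2 \left(-2\right)} \left(-3\right) 4 = \frac{1}{2} \left(- \frac{1}{2}\right) \left(-3\right) 4 = \left(- \frac{1}{4}\right) \left(-3\right) 4 = \frac{3}{4} \cdot 4 = 3$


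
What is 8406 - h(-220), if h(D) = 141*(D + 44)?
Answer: 33222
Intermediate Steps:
h(D) = 6204 + 141*D (h(D) = 141*(44 + D) = 6204 + 141*D)
8406 - h(-220) = 8406 - (6204 + 141*(-220)) = 8406 - (6204 - 31020) = 8406 - 1*(-24816) = 8406 + 24816 = 33222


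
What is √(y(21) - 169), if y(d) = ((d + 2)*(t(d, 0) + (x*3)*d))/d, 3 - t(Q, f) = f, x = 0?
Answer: 2*I*√2030/7 ≈ 12.873*I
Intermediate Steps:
t(Q, f) = 3 - f
y(d) = (6 + 3*d)/d (y(d) = ((d + 2)*((3 - 1*0) + (0*3)*d))/d = ((2 + d)*((3 + 0) + 0*d))/d = ((2 + d)*(3 + 0))/d = ((2 + d)*3)/d = (6 + 3*d)/d)
√(y(21) - 169) = √((3 + 6/21) - 169) = √((3 + 6*(1/21)) - 169) = √((3 + 2/7) - 169) = √(23/7 - 169) = √(-1160/7) = 2*I*√2030/7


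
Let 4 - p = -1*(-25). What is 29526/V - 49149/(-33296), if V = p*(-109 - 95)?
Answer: 14210143/1698096 ≈ 8.3683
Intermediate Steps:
p = -21 (p = 4 - (-1)*(-25) = 4 - 1*25 = 4 - 25 = -21)
V = 4284 (V = -21*(-109 - 95) = -21*(-204) = 4284)
29526/V - 49149/(-33296) = 29526/4284 - 49149/(-33296) = 29526*(1/4284) - 49149*(-1/33296) = 703/102 + 49149/33296 = 14210143/1698096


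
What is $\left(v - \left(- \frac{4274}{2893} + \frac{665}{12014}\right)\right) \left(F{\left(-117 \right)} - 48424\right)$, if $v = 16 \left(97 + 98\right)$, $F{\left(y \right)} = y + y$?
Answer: $- \frac{2639446160209999}{17378251} \approx -1.5188 \cdot 10^{8}$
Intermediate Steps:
$F{\left(y \right)} = 2 y$
$v = 3120$ ($v = 16 \cdot 195 = 3120$)
$\left(v - \left(- \frac{4274}{2893} + \frac{665}{12014}\right)\right) \left(F{\left(-117 \right)} - 48424\right) = \left(3120 - \left(- \frac{4274}{2893} + \frac{665}{12014}\right)\right) \left(2 \left(-117\right) - 48424\right) = \left(3120 - - \frac{49423991}{34756502}\right) \left(-234 - 48424\right) = \left(3120 + \left(\frac{4274}{2893} - \frac{665}{12014}\right)\right) \left(-48658\right) = \left(3120 + \frac{49423991}{34756502}\right) \left(-48658\right) = \frac{108489710231}{34756502} \left(-48658\right) = - \frac{2639446160209999}{17378251}$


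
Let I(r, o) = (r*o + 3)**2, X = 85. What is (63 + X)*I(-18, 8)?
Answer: 2942388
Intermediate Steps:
I(r, o) = (3 + o*r)**2 (I(r, o) = (o*r + 3)**2 = (3 + o*r)**2)
(63 + X)*I(-18, 8) = (63 + 85)*(3 + 8*(-18))**2 = 148*(3 - 144)**2 = 148*(-141)**2 = 148*19881 = 2942388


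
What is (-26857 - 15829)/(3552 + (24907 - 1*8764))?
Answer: -42686/19695 ≈ -2.1674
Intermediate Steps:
(-26857 - 15829)/(3552 + (24907 - 1*8764)) = -42686/(3552 + (24907 - 8764)) = -42686/(3552 + 16143) = -42686/19695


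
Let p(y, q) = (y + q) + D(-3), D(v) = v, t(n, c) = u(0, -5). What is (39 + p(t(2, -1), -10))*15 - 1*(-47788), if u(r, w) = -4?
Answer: 48118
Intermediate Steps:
t(n, c) = -4
p(y, q) = -3 + q + y (p(y, q) = (y + q) - 3 = (q + y) - 3 = -3 + q + y)
(39 + p(t(2, -1), -10))*15 - 1*(-47788) = (39 + (-3 - 10 - 4))*15 - 1*(-47788) = (39 - 17)*15 + 47788 = 22*15 + 47788 = 330 + 47788 = 48118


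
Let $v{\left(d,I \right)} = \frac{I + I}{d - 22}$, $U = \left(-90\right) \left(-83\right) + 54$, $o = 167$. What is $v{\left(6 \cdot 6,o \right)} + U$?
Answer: $\frac{52835}{7} \approx 7547.9$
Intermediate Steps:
$U = 7524$ ($U = 7470 + 54 = 7524$)
$v{\left(d,I \right)} = \frac{2 I}{-22 + d}$
$v{\left(6 \cdot 6,o \right)} + U = 2 \cdot 167 \frac{1}{-22 + 6 \cdot 6} + 7524 = 2 \cdot 167 \frac{1}{-22 + 36} + 7524 = 2 \cdot 167 \cdot \frac{1}{14} + 7524 = \frac{167}{7} + 7524 = \frac{52835}{7}$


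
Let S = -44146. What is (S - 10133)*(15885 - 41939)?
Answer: 1414185066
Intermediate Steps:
(S - 10133)*(15885 - 41939) = (-44146 - 10133)*(15885 - 41939) = -54279*(-26054) = 1414185066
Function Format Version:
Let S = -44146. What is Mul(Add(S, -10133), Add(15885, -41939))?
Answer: 1414185066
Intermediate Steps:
Mul(Add(S, -10133), Add(15885, -41939)) = Mul(Add(-44146, -10133), Add(15885, -41939)) = Mul(-54279, -26054) = 1414185066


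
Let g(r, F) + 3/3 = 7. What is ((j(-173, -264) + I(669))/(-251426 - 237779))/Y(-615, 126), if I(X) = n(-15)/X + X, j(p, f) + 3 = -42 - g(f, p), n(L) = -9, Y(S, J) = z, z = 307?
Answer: -137811/33491463505 ≈ -4.1148e-6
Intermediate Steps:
Y(S, J) = 307
g(r, F) = 6 (g(r, F) = -1 + 7 = 6)
j(p, f) = -51 (j(p, f) = -3 + (-42 - 1*6) = -3 + (-42 - 6) = -3 - 48 = -51)
I(X) = X - 9/X (I(X) = -9/X + X = X - 9/X)
((j(-173, -264) + I(669))/(-251426 - 237779))/Y(-615, 126) = ((-51 + (669 - 9/669))/(-251426 - 237779))/307 = ((-51 + (669 - 9*1/669))/(-489205))*(1/307) = ((-51 + (669 - 3/223))*(-1/489205))*(1/307) = ((-51 + 149184/223)*(-1/489205))*(1/307) = ((137811/223)*(-1/489205))*(1/307) = -137811/109092715*1/307 = -137811/33491463505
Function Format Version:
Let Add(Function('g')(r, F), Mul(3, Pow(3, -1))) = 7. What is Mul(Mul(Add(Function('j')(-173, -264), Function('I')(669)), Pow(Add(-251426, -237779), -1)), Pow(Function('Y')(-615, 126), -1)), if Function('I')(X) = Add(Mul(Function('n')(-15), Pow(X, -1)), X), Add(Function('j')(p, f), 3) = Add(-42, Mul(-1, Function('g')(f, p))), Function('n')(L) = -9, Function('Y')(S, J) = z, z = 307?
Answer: Rational(-137811, 33491463505) ≈ -4.1148e-6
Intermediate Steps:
Function('Y')(S, J) = 307
Function('g')(r, F) = 6 (Function('g')(r, F) = Add(-1, 7) = 6)
Function('j')(p, f) = -51 (Function('j')(p, f) = Add(-3, Add(-42, Mul(-1, 6))) = Add(-3, Add(-42, -6)) = Add(-3, -48) = -51)
Function('I')(X) = Add(X, Mul(-9, Pow(X, -1))) (Function('I')(X) = Add(Mul(-9, Pow(X, -1)), X) = Add(X, Mul(-9, Pow(X, -1))))
Mul(Mul(Add(Function('j')(-173, -264), Function('I')(669)), Pow(Add(-251426, -237779), -1)), Pow(Function('Y')(-615, 126), -1)) = Mul(Mul(Add(-51, Add(669, Mul(-9, Pow(669, -1)))), Pow(Add(-251426, -237779), -1)), Pow(307, -1)) = Mul(Mul(Add(-51, Add(669, Mul(-9, Rational(1, 669)))), Pow(-489205, -1)), Rational(1, 307)) = Mul(Mul(Add(-51, Add(669, Rational(-3, 223))), Rational(-1, 489205)), Rational(1, 307)) = Mul(Mul(Add(-51, Rational(149184, 223)), Rational(-1, 489205)), Rational(1, 307)) = Mul(Mul(Rational(137811, 223), Rational(-1, 489205)), Rational(1, 307)) = Mul(Rational(-137811, 109092715), Rational(1, 307)) = Rational(-137811, 33491463505)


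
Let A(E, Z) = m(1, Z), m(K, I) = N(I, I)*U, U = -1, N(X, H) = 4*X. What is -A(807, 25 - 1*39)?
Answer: -56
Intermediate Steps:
m(K, I) = -4*I (m(K, I) = (4*I)*(-1) = -4*I)
A(E, Z) = -4*Z
-A(807, 25 - 1*39) = -(-4)*(25 - 1*39) = -(-4)*(25 - 39) = -(-4)*(-14) = -1*56 = -56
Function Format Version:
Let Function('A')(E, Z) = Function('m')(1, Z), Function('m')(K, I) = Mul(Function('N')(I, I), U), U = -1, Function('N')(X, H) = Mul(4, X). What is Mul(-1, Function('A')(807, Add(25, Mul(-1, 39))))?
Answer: -56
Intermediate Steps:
Function('m')(K, I) = Mul(-4, I) (Function('m')(K, I) = Mul(Mul(4, I), -1) = Mul(-4, I))
Function('A')(E, Z) = Mul(-4, Z)
Mul(-1, Function('A')(807, Add(25, Mul(-1, 39)))) = Mul(-1, Mul(-4, Add(25, Mul(-1, 39)))) = Mul(-1, Mul(-4, Add(25, -39))) = Mul(-1, Mul(-4, -14)) = Mul(-1, 56) = -56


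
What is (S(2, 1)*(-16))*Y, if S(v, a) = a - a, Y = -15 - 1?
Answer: 0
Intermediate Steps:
Y = -16
S(v, a) = 0
(S(2, 1)*(-16))*Y = (0*(-16))*(-16) = 0*(-16) = 0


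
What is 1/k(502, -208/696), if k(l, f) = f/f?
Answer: 1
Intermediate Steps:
k(l, f) = 1
1/k(502, -208/696) = 1/1 = 1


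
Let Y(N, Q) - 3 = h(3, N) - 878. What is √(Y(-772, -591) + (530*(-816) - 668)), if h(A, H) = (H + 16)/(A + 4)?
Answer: I*√434131 ≈ 658.89*I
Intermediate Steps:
h(A, H) = (16 + H)/(4 + A)
Y(N, Q) = -6109/7 + N/7 (Y(N, Q) = 3 + ((16 + N)/(4 + 3) - 878) = 3 + ((16 + N)/7 - 878) = 3 + ((16/7 + N/7) - 878) = 3 + (-6130/7 + N/7) = -6109/7 + N/7)
√(Y(-772, -591) + (530*(-816) - 668)) = √((-6109/7 + (⅐)*(-772)) + (530*(-816) - 668)) = √((-6109/7 - 772/7) + (-432480 - 668)) = √(-983 - 433148) = √(-434131) = I*√434131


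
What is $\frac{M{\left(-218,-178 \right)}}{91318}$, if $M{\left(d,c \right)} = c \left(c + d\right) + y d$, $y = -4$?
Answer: $\frac{35680}{45659} \approx 0.78144$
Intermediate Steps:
$M{\left(d,c \right)} = - 4 d + c \left(c + d\right)$ ($M{\left(d,c \right)} = c \left(c + d\right) - 4 d = - 4 d + c \left(c + d\right)$)
$\frac{M{\left(-218,-178 \right)}}{91318} = \frac{\left(-178\right)^{2} - -872 - -38804}{91318} = \left(31684 + 872 + 38804\right) \frac{1}{91318} = 71360 \cdot \frac{1}{91318} = \frac{35680}{45659}$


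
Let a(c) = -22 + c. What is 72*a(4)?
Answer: -1296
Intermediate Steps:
72*a(4) = 72*(-22 + 4) = 72*(-18) = -1296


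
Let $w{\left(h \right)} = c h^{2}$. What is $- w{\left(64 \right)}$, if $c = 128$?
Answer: $-524288$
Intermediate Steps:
$w{\left(h \right)} = 128 h^{2}$
$- w{\left(64 \right)} = - 128 \cdot 64^{2} = - 128 \cdot 4096 = \left(-1\right) 524288 = -524288$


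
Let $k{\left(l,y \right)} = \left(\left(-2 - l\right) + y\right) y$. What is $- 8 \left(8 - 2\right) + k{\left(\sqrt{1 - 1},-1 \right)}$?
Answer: $-45$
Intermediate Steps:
$k{\left(l,y \right)} = y \left(-2 + y - l\right)$ ($k{\left(l,y \right)} = \left(-2 + y - l\right) y = y \left(-2 + y - l\right)$)
$- 8 \left(8 - 2\right) + k{\left(\sqrt{1 - 1},-1 \right)} = - 8 \left(8 - 2\right) - \left(-2 - 1 - \sqrt{1 - 1}\right) = \left(-8\right) 6 - \left(-2 - 1 - \sqrt{0}\right) = -48 - \left(-2 - 1 - 0\right) = -48 - \left(-2 - 1 + 0\right) = -48 - -3 = -48 + 3 = -45$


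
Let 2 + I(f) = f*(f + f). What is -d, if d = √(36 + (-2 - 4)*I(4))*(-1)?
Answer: 12*I ≈ 12.0*I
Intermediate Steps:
I(f) = -2 + 2*f² (I(f) = -2 + f*(f + f) = -2 + f*(2*f) = -2 + 2*f²)
d = -12*I (d = √(36 + (-2 - 4)*(-2 + 2*4²))*(-1) = √(36 - 6*(-2 + 2*16))*(-1) = √(36 - 6*(-2 + 32))*(-1) = √(36 - 6*30)*(-1) = √(36 - 180)*(-1) = √(-144)*(-1) = (12*I)*(-1) = -12*I ≈ -12.0*I)
-d = -(-12)*I = 12*I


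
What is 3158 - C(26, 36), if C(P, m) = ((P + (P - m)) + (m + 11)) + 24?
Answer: 3071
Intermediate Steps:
C(P, m) = 35 + 2*P (C(P, m) = ((-m + 2*P) + (11 + m)) + 24 = (11 + 2*P) + 24 = 35 + 2*P)
3158 - C(26, 36) = 3158 - (35 + 2*26) = 3158 - (35 + 52) = 3158 - 1*87 = 3158 - 87 = 3071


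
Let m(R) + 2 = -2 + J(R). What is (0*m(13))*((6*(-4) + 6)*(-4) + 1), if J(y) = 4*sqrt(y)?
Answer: 0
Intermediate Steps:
m(R) = -4 + 4*sqrt(R) (m(R) = -2 + (-2 + 4*sqrt(R)) = -4 + 4*sqrt(R))
(0*m(13))*((6*(-4) + 6)*(-4) + 1) = (0*(-4 + 4*sqrt(13)))*((6*(-4) + 6)*(-4) + 1) = 0*((-24 + 6)*(-4) + 1) = 0*(-18*(-4) + 1) = 0*(72 + 1) = 0*73 = 0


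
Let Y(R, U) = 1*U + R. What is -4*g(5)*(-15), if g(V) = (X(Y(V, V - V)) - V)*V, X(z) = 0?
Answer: -1500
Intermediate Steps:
Y(R, U) = R + U (Y(R, U) = U + R = R + U)
g(V) = -V² (g(V) = (0 - V)*V = (-V)*V = -V²)
-4*g(5)*(-15) = -(-4)*5²*(-15) = -(-4)*25*(-15) = -4*(-25)*(-15) = 100*(-15) = -1500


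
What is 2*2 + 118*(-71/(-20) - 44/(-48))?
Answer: 7966/15 ≈ 531.07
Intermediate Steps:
2*2 + 118*(-71/(-20) - 44/(-48)) = 4 + 118*(-71*(-1/20) - 44*(-1/48)) = 4 + 118*(71/20 + 11/12) = 4 + 118*(67/15) = 4 + 7906/15 = 7966/15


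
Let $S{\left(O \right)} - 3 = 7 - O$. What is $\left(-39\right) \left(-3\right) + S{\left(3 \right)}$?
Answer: $124$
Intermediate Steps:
$S{\left(O \right)} = 10 - O$ ($S{\left(O \right)} = 3 - \left(-7 + O\right) = 10 - O$)
$\left(-39\right) \left(-3\right) + S{\left(3 \right)} = \left(-39\right) \left(-3\right) + \left(10 - 3\right) = 117 + \left(10 - 3\right) = 117 + 7 = 124$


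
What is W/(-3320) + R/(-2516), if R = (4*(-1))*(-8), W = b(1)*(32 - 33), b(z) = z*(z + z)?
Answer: -12651/1044140 ≈ -0.012116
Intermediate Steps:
b(z) = 2*z² (b(z) = z*(2*z) = 2*z²)
W = -2 (W = (2*1²)*(32 - 33) = (2*1)*(-1) = 2*(-1) = -2)
R = 32 (R = -4*(-8) = 32)
W/(-3320) + R/(-2516) = -2/(-3320) + 32/(-2516) = -2*(-1/3320) + 32*(-1/2516) = 1/1660 - 8/629 = -12651/1044140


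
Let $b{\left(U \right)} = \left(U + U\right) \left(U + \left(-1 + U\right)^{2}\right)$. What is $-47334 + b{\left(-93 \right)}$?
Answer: $-1673532$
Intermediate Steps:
$b{\left(U \right)} = 2 U \left(U + \left(-1 + U\right)^{2}\right)$
$-47334 + b{\left(-93 \right)} = -47334 + 2 \left(-93\right) \left(-93 + \left(-1 - 93\right)^{2}\right) = -47334 + 2 \left(-93\right) \left(-93 + \left(-94\right)^{2}\right) = -47334 + 2 \left(-93\right) \left(-93 + 8836\right) = -47334 + 2 \left(-93\right) 8743 = -47334 - 1626198 = -1673532$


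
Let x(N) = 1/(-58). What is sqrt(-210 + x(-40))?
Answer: I*sqrt(706498)/58 ≈ 14.492*I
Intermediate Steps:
x(N) = -1/58
sqrt(-210 + x(-40)) = sqrt(-210 - 1/58) = sqrt(-12181/58) = I*sqrt(706498)/58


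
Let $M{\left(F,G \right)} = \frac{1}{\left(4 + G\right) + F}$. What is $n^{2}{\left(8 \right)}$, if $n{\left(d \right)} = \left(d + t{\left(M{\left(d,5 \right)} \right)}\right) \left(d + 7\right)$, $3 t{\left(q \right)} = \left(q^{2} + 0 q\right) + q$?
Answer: $\frac{1208952900}{83521} \approx 14475.0$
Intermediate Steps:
$M{\left(F,G \right)} = \frac{1}{4 + F + G}$
$t{\left(q \right)} = \frac{q}{3} + \frac{q^{2}}{3}$ ($t{\left(q \right)} = \frac{\left(q^{2} + 0 q\right) + q}{3} = \frac{\left(q^{2} + 0\right) + q}{3} = \frac{q^{2} + q}{3} = \frac{q + q^{2}}{3} = \frac{q}{3} + \frac{q^{2}}{3}$)
$n{\left(d \right)} = \left(7 + d\right) \left(d + \frac{1 + \frac{1}{9 + d}}{3 \left(9 + d\right)}\right)$ ($n{\left(d \right)} = \left(d + \frac{1 + \frac{1}{4 + d + 5}}{3 \left(4 + d + 5\right)}\right) \left(d + 7\right) = \left(d + \frac{1 + \frac{1}{9 + d}}{3 \left(9 + d\right)}\right) \left(7 + d\right) = \left(7 + d\right) \left(d + \frac{1 + \frac{1}{9 + d}}{3 \left(9 + d\right)}\right)$)
$n^{2}{\left(8 \right)} = \left(\frac{70 + 7 \cdot 8 + 8 \left(10 + 8\right) + 3 \cdot 8 \left(9 + 8\right)^{2} \left(7 + 8\right)}{3 \left(9 + 8\right)^{2}}\right)^{2} = \left(\frac{70 + 56 + 8 \cdot 18 + 3 \cdot 8 \cdot 17^{2} \cdot 15}{3 \cdot 289}\right)^{2} = \left(\frac{1}{3} \cdot \frac{1}{289} \left(70 + 56 + 144 + 3 \cdot 8 \cdot 289 \cdot 15\right)\right)^{2} = \left(\frac{1}{3} \cdot \frac{1}{289} \left(70 + 56 + 144 + 104040\right)\right)^{2} = \left(\frac{1}{3} \cdot \frac{1}{289} \cdot 104310\right)^{2} = \left(\frac{34770}{289}\right)^{2} = \frac{1208952900}{83521}$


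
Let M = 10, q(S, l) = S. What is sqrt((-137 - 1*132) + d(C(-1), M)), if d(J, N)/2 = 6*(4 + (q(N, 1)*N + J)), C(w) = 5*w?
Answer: sqrt(919) ≈ 30.315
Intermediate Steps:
d(J, N) = 48 + 12*J + 12*N**2 (d(J, N) = 2*(6*(4 + (N*N + J))) = 2*(6*(4 + (N**2 + J))) = 2*(6*(4 + (J + N**2))) = 2*(6*(4 + J + N**2)) = 2*(24 + 6*J + 6*N**2) = 48 + 12*J + 12*N**2)
sqrt((-137 - 1*132) + d(C(-1), M)) = sqrt((-137 - 1*132) + (48 + 12*(5*(-1)) + 12*10**2)) = sqrt((-137 - 132) + (48 + 12*(-5) + 12*100)) = sqrt(-269 + (48 - 60 + 1200)) = sqrt(-269 + 1188) = sqrt(919)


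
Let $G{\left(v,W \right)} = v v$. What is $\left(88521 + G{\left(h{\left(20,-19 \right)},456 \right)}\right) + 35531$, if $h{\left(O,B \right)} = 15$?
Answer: $124277$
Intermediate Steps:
$G{\left(v,W \right)} = v^{2}$
$\left(88521 + G{\left(h{\left(20,-19 \right)},456 \right)}\right) + 35531 = \left(88521 + 15^{2}\right) + 35531 = \left(88521 + 225\right) + 35531 = 88746 + 35531 = 124277$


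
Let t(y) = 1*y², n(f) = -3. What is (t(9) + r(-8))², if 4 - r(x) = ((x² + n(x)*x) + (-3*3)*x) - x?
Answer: 6889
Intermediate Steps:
r(x) = 4 - x² + 13*x (r(x) = 4 - (((x² - 3*x) + (-3*3)*x) - x) = 4 - (((x² - 3*x) - 9*x) - x) = 4 - ((x² - 12*x) - x) = 4 - (x² - 13*x) = 4 + (-x² + 13*x) = 4 - x² + 13*x)
t(y) = y²
(t(9) + r(-8))² = (9² + (4 - 1*(-8)² + 13*(-8)))² = (81 + (4 - 1*64 - 104))² = (81 + (4 - 64 - 104))² = (81 - 164)² = (-83)² = 6889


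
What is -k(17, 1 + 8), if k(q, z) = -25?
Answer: 25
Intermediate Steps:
-k(17, 1 + 8) = -1*(-25) = 25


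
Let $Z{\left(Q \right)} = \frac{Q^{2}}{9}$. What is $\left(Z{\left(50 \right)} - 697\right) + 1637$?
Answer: $\frac{10960}{9} \approx 1217.8$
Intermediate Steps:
$Z{\left(Q \right)} = \frac{Q^{2}}{9}$
$\left(Z{\left(50 \right)} - 697\right) + 1637 = \left(\frac{50^{2}}{9} - 697\right) + 1637 = \left(\frac{1}{9} \cdot 2500 - 697\right) + 1637 = \left(\frac{2500}{9} - 697\right) + 1637 = - \frac{3773}{9} + 1637 = \frac{10960}{9}$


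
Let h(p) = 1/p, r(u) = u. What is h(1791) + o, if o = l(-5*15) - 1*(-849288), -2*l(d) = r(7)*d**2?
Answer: 2971628993/3582 ≈ 8.2960e+5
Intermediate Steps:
l(d) = -7*d**2/2
o = 1659201/2 (o = -7*(-5*15)**2/2 - 1*(-849288) = -7/2*(-75)**2 + 849288 = -7/2*5625 + 849288 = -39375/2 + 849288 = 1659201/2 ≈ 8.2960e+5)
h(1791) + o = 1/1791 + 1659201/2 = 2971628993/3582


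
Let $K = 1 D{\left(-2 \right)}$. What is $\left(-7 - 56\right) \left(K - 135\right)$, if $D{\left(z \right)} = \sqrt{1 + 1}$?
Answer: $8505 - 63 \sqrt{2} \approx 8415.9$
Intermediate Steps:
$D{\left(z \right)} = \sqrt{2}$
$K = \sqrt{2}$ ($K = 1 \sqrt{2} = \sqrt{2} \approx 1.4142$)
$\left(-7 - 56\right) \left(K - 135\right) = \left(-7 - 56\right) \left(\sqrt{2} - 135\right) = \left(-7 - 56\right) \left(-135 + \sqrt{2}\right) = - 63 \left(-135 + \sqrt{2}\right) = 8505 - 63 \sqrt{2}$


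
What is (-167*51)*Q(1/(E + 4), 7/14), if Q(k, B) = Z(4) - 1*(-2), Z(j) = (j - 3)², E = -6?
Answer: -25551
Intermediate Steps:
Z(j) = (-3 + j)²
Q(k, B) = 3 (Q(k, B) = (-3 + 4)² - 1*(-2) = 1² + 2 = 1 + 2 = 3)
(-167*51)*Q(1/(E + 4), 7/14) = -167*51*3 = -8517*3 = -25551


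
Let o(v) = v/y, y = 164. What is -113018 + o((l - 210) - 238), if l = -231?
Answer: -18535631/164 ≈ -1.1302e+5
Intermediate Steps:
o(v) = v/164
-113018 + o((l - 210) - 238) = -113018 + ((-231 - 210) - 238)/164 = -113018 + (-441 - 238)/164 = -113018 + (1/164)*(-679) = -113018 - 679/164 = -18535631/164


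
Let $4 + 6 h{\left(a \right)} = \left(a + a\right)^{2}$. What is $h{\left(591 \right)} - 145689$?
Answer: $\frac{261493}{3} \approx 87164.0$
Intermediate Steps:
$h{\left(a \right)} = - \frac{2}{3} + \frac{2 a^{2}}{3}$ ($h{\left(a \right)} = - \frac{2}{3} + \frac{\left(a + a\right)^{2}}{6} = - \frac{2}{3} + \frac{\left(2 a\right)^{2}}{6} = - \frac{2}{3} + \frac{4 a^{2}}{6} = - \frac{2}{3} + \frac{2 a^{2}}{3}$)
$h{\left(591 \right)} - 145689 = \left(- \frac{2}{3} + \frac{2 \cdot 591^{2}}{3}\right) - 145689 = \left(- \frac{2}{3} + \frac{2}{3} \cdot 349281\right) - 145689 = \left(- \frac{2}{3} + 232854\right) - 145689 = \frac{698560}{3} - 145689 = \frac{261493}{3}$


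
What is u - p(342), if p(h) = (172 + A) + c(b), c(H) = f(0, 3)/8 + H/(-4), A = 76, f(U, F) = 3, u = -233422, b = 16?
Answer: -1869331/8 ≈ -2.3367e+5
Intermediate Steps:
c(H) = 3/8 - H/4 (c(H) = 3/8 + H/(-4) = 3*(1/8) + H*(-1/4) = 3/8 - H/4)
p(h) = 1955/8 (p(h) = (172 + 76) + (3/8 - 1/4*16) = 248 + (3/8 - 4) = 248 - 29/8 = 1955/8)
u - p(342) = -233422 - 1*1955/8 = -233422 - 1955/8 = -1869331/8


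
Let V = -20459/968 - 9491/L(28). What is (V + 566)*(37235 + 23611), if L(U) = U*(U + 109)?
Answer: 15318211380147/464156 ≈ 3.3002e+7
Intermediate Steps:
L(U) = U*(109 + U)
V = -21917003/928312 (V = -20459/968 - 9491*1/(28*(109 + 28)) = -20459*1/968 - 9491/(28*137) = -20459/968 - 9491/3836 = -21917003/928312 ≈ -23.610)
(V + 566)*(37235 + 23611) = (-21917003/928312 + 566)*(37235 + 23611) = (503507589/928312)*60846 = 15318211380147/464156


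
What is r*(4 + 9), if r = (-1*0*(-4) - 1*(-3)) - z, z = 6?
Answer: -39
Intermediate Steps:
r = -3 (r = (-1*0*(-4) - 1*(-3)) - 1*6 = (0*(-4) + 3) - 6 = (0 + 3) - 6 = 3 - 6 = -3)
r*(4 + 9) = -3*(4 + 9) = -3*13 = -39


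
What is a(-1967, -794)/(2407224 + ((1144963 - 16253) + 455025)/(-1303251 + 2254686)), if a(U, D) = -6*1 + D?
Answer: -30445920/91612750007 ≈ -0.00033233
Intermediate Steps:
a(U, D) = -6 + D
a(-1967, -794)/(2407224 + ((1144963 - 16253) + 455025)/(-1303251 + 2254686)) = (-6 - 794)/(2407224 + ((1144963 - 16253) + 455025)/(-1303251 + 2254686)) = -800/(2407224 + (1128710 + 455025)/951435) = -800/(2407224 + 1583735*(1/951435)) = -800/(2407224 + 316747/190287) = -800/458063750035/190287 = -800*190287/458063750035 = -30445920/91612750007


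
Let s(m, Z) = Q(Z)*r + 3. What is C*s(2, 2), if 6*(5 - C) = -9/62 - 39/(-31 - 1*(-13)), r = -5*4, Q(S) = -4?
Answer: 107983/279 ≈ 387.04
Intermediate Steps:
r = -20
s(m, Z) = 83 (s(m, Z) = -4*(-20) + 3 = 80 + 3 = 83)
C = 1301/279 (C = 5 - (-9/62 - 39/(-31 - 1*(-13)))/6 = 5 - (-9*1/62 - 39/(-31 + 13))/6 = 5 - (-9/62 - 39/(-18))/6 = 5 - (-9/62 - 39*(-1/18))/6 = 5 - (-9/62 + 13/6)/6 = 5 - ⅙*188/93 = 5 - 94/279 = 1301/279 ≈ 4.6631)
C*s(2, 2) = (1301/279)*83 = 107983/279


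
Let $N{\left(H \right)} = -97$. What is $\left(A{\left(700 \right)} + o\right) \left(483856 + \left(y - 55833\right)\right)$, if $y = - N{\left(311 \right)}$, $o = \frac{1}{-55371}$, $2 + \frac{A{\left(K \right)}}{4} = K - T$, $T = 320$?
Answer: $\frac{35842613542120}{55371} \approx 6.4732 \cdot 10^{8}$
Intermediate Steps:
$A{\left(K \right)} = -1288 + 4 K$ ($A{\left(K \right)} = -8 + 4 \left(K - 320\right) = -8 + 4 \left(-320 + K\right) = -8 + \left(-1280 + 4 K\right) = -1288 + 4 K$)
$o = - \frac{1}{55371} \approx -1.806 \cdot 10^{-5}$
$y = 97$ ($y = \left(-1\right) \left(-97\right) = 97$)
$\left(A{\left(700 \right)} + o\right) \left(483856 + \left(y - 55833\right)\right) = \left(\left(-1288 + 4 \cdot 700\right) - \frac{1}{55371}\right) \left(483856 + \left(97 - 55833\right)\right) = \left(\left(-1288 + 2800\right) - \frac{1}{55371}\right) \left(483856 + \left(97 - 55833\right)\right) = \left(1512 - \frac{1}{55371}\right) \left(483856 - 55736\right) = \frac{83720951}{55371} \cdot 428120 = \frac{35842613542120}{55371}$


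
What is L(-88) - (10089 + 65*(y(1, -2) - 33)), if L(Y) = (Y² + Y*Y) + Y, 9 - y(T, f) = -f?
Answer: 7001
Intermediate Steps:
y(T, f) = 9 + f (y(T, f) = 9 - (-1)*f = 9 + f)
L(Y) = Y + 2*Y² (L(Y) = (Y² + Y²) + Y = 2*Y² + Y = Y + 2*Y²)
L(-88) - (10089 + 65*(y(1, -2) - 33)) = -88*(1 + 2*(-88)) - (10089 + 65*((9 - 2) - 33)) = -88*(1 - 176) - (10089 + 65*(7 - 33)) = -88*(-175) - (10089 + 65*(-26)) = 15400 - (10089 - 1690) = 15400 - 1*8399 = 15400 - 8399 = 7001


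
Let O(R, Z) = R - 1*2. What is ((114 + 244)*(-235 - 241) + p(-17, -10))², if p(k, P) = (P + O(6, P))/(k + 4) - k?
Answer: 4906566115929/169 ≈ 2.9033e+10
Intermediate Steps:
O(R, Z) = -2 + R (O(R, Z) = R - 2 = -2 + R)
p(k, P) = -k + (4 + P)/(4 + k) (p(k, P) = (P + (-2 + 6))/(k + 4) - k = (P + 4)/(4 + k) - k = (4 + P)/(4 + k) - k = -k + (4 + P)/(4 + k))
((114 + 244)*(-235 - 241) + p(-17, -10))² = ((114 + 244)*(-235 - 241) + (4 - 10 - 1*(-17)² - 4*(-17))/(4 - 17))² = (358*(-476) + (4 - 10 - 1*289 + 68)/(-13))² = (-170408 - (4 - 10 - 289 + 68)/13)² = (-170408 - 1/13*(-227))² = (-170408 + 227/13)² = (-2215077/13)² = 4906566115929/169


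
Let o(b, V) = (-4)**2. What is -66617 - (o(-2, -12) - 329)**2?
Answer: -164586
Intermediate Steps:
o(b, V) = 16
-66617 - (o(-2, -12) - 329)**2 = -66617 - (16 - 329)**2 = -66617 - 1*(-313)**2 = -66617 - 1*97969 = -66617 - 97969 = -164586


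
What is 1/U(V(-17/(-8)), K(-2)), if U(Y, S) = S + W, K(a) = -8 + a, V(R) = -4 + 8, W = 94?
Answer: 1/84 ≈ 0.011905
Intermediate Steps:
V(R) = 4
U(Y, S) = 94 + S (U(Y, S) = S + 94 = 94 + S)
1/U(V(-17/(-8)), K(-2)) = 1/(94 + (-8 - 2)) = 1/(94 - 10) = 1/84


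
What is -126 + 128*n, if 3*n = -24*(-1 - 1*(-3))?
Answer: -2174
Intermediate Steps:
n = -16 (n = (-24*(-1 - 1*(-3)))/3 = (-24*(-1 + 3))/3 = (-24*2)/3 = (⅓)*(-48) = -16)
-126 + 128*n = -126 + 128*(-16) = -126 - 2048 = -2174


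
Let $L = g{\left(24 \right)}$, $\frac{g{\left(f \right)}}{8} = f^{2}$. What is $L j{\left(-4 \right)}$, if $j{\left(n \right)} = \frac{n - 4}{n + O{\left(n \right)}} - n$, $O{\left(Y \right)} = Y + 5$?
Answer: $30720$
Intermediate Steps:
$O{\left(Y \right)} = 5 + Y$
$g{\left(f \right)} = 8 f^{2}$
$L = 4608$ ($L = 8 \cdot 24^{2} = 8 \cdot 576 = 4608$)
$j{\left(n \right)} = - n + \frac{-4 + n}{5 + 2 n}$ ($j{\left(n \right)} = \frac{n - 4}{n + \left(5 + n\right)} - n = \frac{-4 + n}{5 + 2 n} - n = - n + \frac{-4 + n}{5 + 2 n}$)
$L j{\left(-4 \right)} = 4608 \frac{-4 - 4 - \left(-4\right)^{2} - - 4 \left(5 - 4\right)}{5 + 2 \left(-4\right)} = 4608 \frac{-4 - 4 - 16 - \left(-4\right) 1}{5 - 8} = 4608 \frac{-4 - 4 - 16 + 4}{-3} = 4608 \left(\left(- \frac{1}{3}\right) \left(-20\right)\right) = 4608 \cdot \frac{20}{3} = 30720$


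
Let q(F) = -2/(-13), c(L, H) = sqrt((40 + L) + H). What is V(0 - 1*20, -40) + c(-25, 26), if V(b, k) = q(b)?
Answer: 2/13 + sqrt(41) ≈ 6.5570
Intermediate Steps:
c(L, H) = sqrt(40 + H + L)
q(F) = 2/13 (q(F) = -2*(-1/13) = 2/13)
V(b, k) = 2/13
V(0 - 1*20, -40) + c(-25, 26) = 2/13 + sqrt(40 + 26 - 25) = 2/13 + sqrt(41)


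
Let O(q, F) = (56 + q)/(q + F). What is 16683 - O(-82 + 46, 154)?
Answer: 984287/59 ≈ 16683.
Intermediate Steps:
O(q, F) = (56 + q)/(F + q)
16683 - O(-82 + 46, 154) = 16683 - (56 + (-82 + 46))/(154 + (-82 + 46)) = 16683 - (56 - 36)/(154 - 36) = 16683 - 20/118 = 16683 - 1*10/59 = 16683 - 10/59 = 984287/59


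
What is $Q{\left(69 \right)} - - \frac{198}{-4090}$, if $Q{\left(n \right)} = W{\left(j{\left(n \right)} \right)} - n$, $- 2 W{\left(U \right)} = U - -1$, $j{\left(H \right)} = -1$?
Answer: $- \frac{141204}{2045} \approx -69.048$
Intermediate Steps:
$W{\left(U \right)} = - \frac{1}{2} - \frac{U}{2}$ ($W{\left(U \right)} = - \frac{U - -1}{2} = - \frac{U + 1}{2} = - \frac{1 + U}{2} = - \frac{1}{2} - \frac{U}{2}$)
$Q{\left(n \right)} = - n$ ($Q{\left(n \right)} = \left(- \frac{1}{2} - - \frac{1}{2}\right) - n = \left(- \frac{1}{2} + \frac{1}{2}\right) - n = 0 - n = - n$)
$Q{\left(69 \right)} - - \frac{198}{-4090} = \left(-1\right) 69 - - \frac{198}{-4090} = -69 - \left(-198\right) \left(- \frac{1}{4090}\right) = -69 - \frac{99}{2045} = - \frac{141204}{2045}$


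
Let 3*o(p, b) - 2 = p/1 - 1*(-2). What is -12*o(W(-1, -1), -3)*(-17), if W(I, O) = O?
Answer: 204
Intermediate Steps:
o(p, b) = 4/3 + p/3 (o(p, b) = 2/3 + (p/1 - 1*(-2))/3 = 2/3 + (p*1 + 2)/3 = 2/3 + (p + 2)/3 = 2/3 + (2 + p)/3 = 2/3 + (2/3 + p/3) = 4/3 + p/3)
-12*o(W(-1, -1), -3)*(-17) = -12*(4/3 + (1/3)*(-1))*(-17) = -12*(4/3 - 1/3)*(-17) = -12*1*(-17) = -12*(-17) = 204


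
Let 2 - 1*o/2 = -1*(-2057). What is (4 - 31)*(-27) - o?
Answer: 4839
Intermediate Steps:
o = -4110 (o = 4 - (-2)*(-2057) = 4 - 2*2057 = 4 - 4114 = -4110)
(4 - 31)*(-27) - o = (4 - 31)*(-27) - 1*(-4110) = -27*(-27) + 4110 = 729 + 4110 = 4839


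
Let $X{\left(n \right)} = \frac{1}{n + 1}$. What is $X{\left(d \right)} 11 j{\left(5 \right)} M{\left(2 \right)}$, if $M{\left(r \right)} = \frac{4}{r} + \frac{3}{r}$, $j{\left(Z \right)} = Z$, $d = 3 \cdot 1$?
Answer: $\frac{385}{8} \approx 48.125$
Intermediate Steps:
$d = 3$
$X{\left(n \right)} = \frac{1}{1 + n}$
$M{\left(r \right)} = \frac{7}{r}$
$X{\left(d \right)} 11 j{\left(5 \right)} M{\left(2 \right)} = \frac{11 \cdot 5 \cdot \frac{7}{2}}{1 + 3} = \frac{55 \cdot 7 \cdot \frac{1}{2}}{4} = \frac{55 \cdot \frac{7}{2}}{4} = \frac{1}{4} \cdot \frac{385}{2} = \frac{385}{8}$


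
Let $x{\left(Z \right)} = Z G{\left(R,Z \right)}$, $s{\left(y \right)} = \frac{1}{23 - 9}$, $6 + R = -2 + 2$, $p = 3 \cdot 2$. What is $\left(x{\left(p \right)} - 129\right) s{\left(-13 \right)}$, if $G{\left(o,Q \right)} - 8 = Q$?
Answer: $- \frac{45}{14} \approx -3.2143$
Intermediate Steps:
$p = 6$
$R = -6$ ($R = -6 + \left(-2 + 2\right) = -6 + 0 = -6$)
$G{\left(o,Q \right)} = 8 + Q$
$s{\left(y \right)} = \frac{1}{14}$
$x{\left(Z \right)} = Z \left(8 + Z\right)$
$\left(x{\left(p \right)} - 129\right) s{\left(-13 \right)} = \left(6 \left(8 + 6\right) - 129\right) \frac{1}{14} = \left(6 \cdot 14 - 129\right) \frac{1}{14} = \left(84 - 129\right) \frac{1}{14} = \left(-45\right) \frac{1}{14} = - \frac{45}{14}$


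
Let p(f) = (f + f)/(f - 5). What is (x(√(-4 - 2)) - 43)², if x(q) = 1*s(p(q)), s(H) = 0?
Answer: 1849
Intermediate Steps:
p(f) = 2*f/(-5 + f) (p(f) = (2*f)/(-5 + f) = 2*f/(-5 + f))
x(q) = 0 (x(q) = 1*0 = 0)
(x(√(-4 - 2)) - 43)² = (0 - 43)² = (-43)² = 1849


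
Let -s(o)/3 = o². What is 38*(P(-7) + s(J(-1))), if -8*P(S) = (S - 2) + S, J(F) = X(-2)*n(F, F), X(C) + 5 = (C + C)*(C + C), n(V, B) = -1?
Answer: -13718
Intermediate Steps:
X(C) = -5 + 4*C² (X(C) = -5 + (C + C)*(C + C) = -5 + (2*C)*(2*C) = -5 + 4*C²)
J(F) = -11 (J(F) = (-5 + 4*(-2)²)*(-1) = (-5 + 4*4)*(-1) = (-5 + 16)*(-1) = 11*(-1) = -11)
s(o) = -3*o²
P(S) = ¼ - S/4 (P(S) = -((S - 2) + S)/8 = -((-2 + S) + S)/8 = -(-2 + 2*S)/8 = ¼ - S/4)
38*(P(-7) + s(J(-1))) = 38*((¼ - ¼*(-7)) - 3*(-11)²) = 38*((¼ + 7/4) - 3*121) = 38*(2 - 363) = 38*(-361) = -13718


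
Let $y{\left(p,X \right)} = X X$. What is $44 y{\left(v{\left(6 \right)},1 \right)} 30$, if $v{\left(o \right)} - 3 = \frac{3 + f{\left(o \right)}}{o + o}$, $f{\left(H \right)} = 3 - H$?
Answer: $1320$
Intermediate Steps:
$v{\left(o \right)} = 3 + \frac{6 - o}{2 o}$ ($v{\left(o \right)} = 3 + \frac{3 - \left(-3 + o\right)}{o + o} = 3 + \frac{6 - o}{2 o}$)
$y{\left(p,X \right)} = X^{2}$
$44 y{\left(v{\left(6 \right)},1 \right)} 30 = 44 \cdot 1^{2} \cdot 30 = 44 \cdot 1 \cdot 30 = 44 \cdot 30 = 1320$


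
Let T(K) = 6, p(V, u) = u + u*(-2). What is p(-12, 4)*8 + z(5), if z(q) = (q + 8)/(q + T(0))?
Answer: -339/11 ≈ -30.818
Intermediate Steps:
p(V, u) = -u (p(V, u) = u - 2*u = -u)
z(q) = (8 + q)/(6 + q) (z(q) = (q + 8)/(q + 6) = (8 + q)/(6 + q))
p(-12, 4)*8 + z(5) = -1*4*8 + (8 + 5)/(6 + 5) = -4*8 + 13/11 = -32 + (1/11)*13 = -32 + 13/11 = -339/11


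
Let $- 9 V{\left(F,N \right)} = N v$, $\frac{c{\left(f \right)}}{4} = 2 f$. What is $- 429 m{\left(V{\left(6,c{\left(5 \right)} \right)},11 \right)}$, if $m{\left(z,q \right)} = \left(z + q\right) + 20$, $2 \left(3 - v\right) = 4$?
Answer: $- \frac{34177}{3} \approx -11392.0$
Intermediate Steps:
$v = 1$ ($v = 3 - 2 = 1$)
$c{\left(f \right)} = 8 f$ ($c{\left(f \right)} = 4 \cdot 2 f = 8 f$)
$V{\left(F,N \right)} = - \frac{N}{9}$ ($V{\left(F,N \right)} = - \frac{N 1}{9} = - \frac{N}{9}$)
$m{\left(z,q \right)} = 20 + q + z$ ($m{\left(z,q \right)} = \left(q + z\right) + 20 = 20 + q + z$)
$- 429 m{\left(V{\left(6,c{\left(5 \right)} \right)},11 \right)} = - 429 \left(20 + 11 - \frac{8 \cdot 5}{9}\right) = - 429 \left(20 + 11 - \frac{40}{9}\right) = \left(-429\right) \frac{239}{9} = - \frac{34177}{3}$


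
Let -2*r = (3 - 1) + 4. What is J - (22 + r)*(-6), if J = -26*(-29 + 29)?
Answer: 114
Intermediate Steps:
r = -3 (r = -((3 - 1) + 4)/2 = -(2 + 4)/2 = -½*6 = -3)
J = 0 (J = -26*0 = 0)
J - (22 + r)*(-6) = 0 - (22 - 3)*(-6) = 0 - 19*(-6) = 0 - 1*(-114) = 0 + 114 = 114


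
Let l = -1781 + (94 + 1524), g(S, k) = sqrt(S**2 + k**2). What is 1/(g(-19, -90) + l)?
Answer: -163/18108 - sqrt(8461)/18108 ≈ -0.014081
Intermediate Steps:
l = -163 (l = -1781 + 1618 = -163)
1/(g(-19, -90) + l) = 1/(sqrt((-19)**2 + (-90)**2) - 163) = 1/(sqrt(361 + 8100) - 163) = 1/(sqrt(8461) - 163) = 1/(-163 + sqrt(8461))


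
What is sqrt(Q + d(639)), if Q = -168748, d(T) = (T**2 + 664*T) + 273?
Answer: sqrt(664142) ≈ 814.95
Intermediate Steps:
d(T) = 273 + T**2 + 664*T
sqrt(Q + d(639)) = sqrt(-168748 + (273 + 639**2 + 664*639)) = sqrt(-168748 + (273 + 408321 + 424296)) = sqrt(-168748 + 832890) = sqrt(664142)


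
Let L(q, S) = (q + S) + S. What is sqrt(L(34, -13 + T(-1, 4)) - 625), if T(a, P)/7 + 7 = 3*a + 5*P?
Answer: 3*I*sqrt(53) ≈ 21.84*I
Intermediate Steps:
T(a, P) = -49 + 21*a + 35*P (T(a, P) = -49 + 7*(3*a + 5*P) = -49 + (21*a + 35*P) = -49 + 21*a + 35*P)
L(q, S) = q + 2*S (L(q, S) = (S + q) + S = q + 2*S)
sqrt(L(34, -13 + T(-1, 4)) - 625) = sqrt((34 + 2*(-13 + (-49 + 21*(-1) + 35*4))) - 625) = sqrt((34 + 2*(-13 + (-49 - 21 + 140))) - 625) = sqrt((34 + 2*(-13 + 70)) - 625) = sqrt((34 + 2*57) - 625) = sqrt((34 + 114) - 625) = sqrt(148 - 625) = sqrt(-477) = 3*I*sqrt(53)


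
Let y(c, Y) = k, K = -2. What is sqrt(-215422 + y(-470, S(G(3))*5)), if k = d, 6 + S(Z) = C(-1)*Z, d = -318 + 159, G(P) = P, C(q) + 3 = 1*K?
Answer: I*sqrt(215581) ≈ 464.31*I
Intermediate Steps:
C(q) = -5 (C(q) = -3 + 1*(-2) = -3 - 2 = -5)
d = -159
S(Z) = -6 - 5*Z
k = -159
y(c, Y) = -159
sqrt(-215422 + y(-470, S(G(3))*5)) = sqrt(-215422 - 159) = sqrt(-215581) = I*sqrt(215581)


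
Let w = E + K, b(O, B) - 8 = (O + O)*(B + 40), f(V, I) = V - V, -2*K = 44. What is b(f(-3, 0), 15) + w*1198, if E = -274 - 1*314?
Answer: -730772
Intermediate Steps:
K = -22 (K = -1/2*44 = -22)
E = -588 (E = -274 - 314 = -588)
f(V, I) = 0
b(O, B) = 8 + 2*O*(40 + B) (b(O, B) = 8 + (O + O)*(B + 40) = 8 + (2*O)*(40 + B) = 8 + 2*O*(40 + B))
w = -610 (w = -588 - 22 = -610)
b(f(-3, 0), 15) + w*1198 = (8 + 80*0 + 2*15*0) - 610*1198 = (8 + 0 + 0) - 730780 = 8 - 730780 = -730772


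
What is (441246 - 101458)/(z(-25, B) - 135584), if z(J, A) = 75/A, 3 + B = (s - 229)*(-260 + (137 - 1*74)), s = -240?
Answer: -6278602664/2505321137 ≈ -2.5061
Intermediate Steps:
B = 92390 (B = -3 + (-240 - 229)*(-260 + (137 - 1*74)) = -3 - 469*(-260 + (137 - 74)) = -3 - 469*(-260 + 63) = -3 - 469*(-197) = -3 + 92393 = 92390)
(441246 - 101458)/(z(-25, B) - 135584) = (441246 - 101458)/(75/92390 - 135584) = 339788/(75*(1/92390) - 135584) = 339788/(15/18478 - 135584) = 339788/(-2505321137/18478) = 339788*(-18478/2505321137) = -6278602664/2505321137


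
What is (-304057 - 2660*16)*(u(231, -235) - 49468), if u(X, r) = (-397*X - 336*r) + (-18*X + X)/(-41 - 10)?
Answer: 21538087146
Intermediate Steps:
u(X, r) = -336*r - 1190*X/3 (u(X, r) = (-397*X - 336*r) - 17*X/(-51) = (-397*X - 336*r) - 17*X*(-1/51) = (-397*X - 336*r) + X/3 = -336*r - 1190*X/3)
(-304057 - 2660*16)*(u(231, -235) - 49468) = (-304057 - 2660*16)*((-336*(-235) - 1190/3*231) - 49468) = (-304057 - 42560)*((78960 - 91630) - 49468) = -346617*(-12670 - 49468) = -346617*(-62138) = 21538087146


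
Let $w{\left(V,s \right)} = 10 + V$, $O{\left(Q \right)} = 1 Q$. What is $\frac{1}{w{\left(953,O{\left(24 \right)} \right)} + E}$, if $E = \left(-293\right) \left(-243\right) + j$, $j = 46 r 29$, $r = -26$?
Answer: $\frac{1}{37478} \approx 2.6682 \cdot 10^{-5}$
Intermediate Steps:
$O{\left(Q \right)} = Q$
$j = -34684$ ($j = 46 \left(-26\right) 29 = \left(-1196\right) 29 = -34684$)
$E = 36515$ ($E = \left(-293\right) \left(-243\right) - 34684 = 71199 - 34684 = 36515$)
$\frac{1}{w{\left(953,O{\left(24 \right)} \right)} + E} = \frac{1}{\left(10 + 953\right) + 36515} = \frac{1}{963 + 36515} = \frac{1}{37478}$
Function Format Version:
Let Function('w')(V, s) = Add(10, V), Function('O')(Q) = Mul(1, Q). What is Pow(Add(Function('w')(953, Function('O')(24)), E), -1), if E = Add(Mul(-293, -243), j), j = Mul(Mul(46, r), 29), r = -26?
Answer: Rational(1, 37478) ≈ 2.6682e-5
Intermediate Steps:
Function('O')(Q) = Q
j = -34684 (j = Mul(Mul(46, -26), 29) = Mul(-1196, 29) = -34684)
E = 36515 (E = Add(Mul(-293, -243), -34684) = Add(71199, -34684) = 36515)
Pow(Add(Function('w')(953, Function('O')(24)), E), -1) = Pow(Add(Add(10, 953), 36515), -1) = Pow(Add(963, 36515), -1) = Pow(37478, -1) = Rational(1, 37478)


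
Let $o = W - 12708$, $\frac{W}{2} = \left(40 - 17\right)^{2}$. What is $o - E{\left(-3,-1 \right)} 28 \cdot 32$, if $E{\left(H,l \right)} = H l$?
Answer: $-14338$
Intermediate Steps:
$W = 1058$ ($W = 2 \left(40 - 17\right)^{2} = 2 \cdot 23^{2} = 2 \cdot 529 = 1058$)
$o = -11650$ ($o = 1058 - 12708 = -11650$)
$o - E{\left(-3,-1 \right)} 28 \cdot 32 = -11650 - \left(-3\right) \left(-1\right) 28 \cdot 32 = -11650 - 3 \cdot 28 \cdot 32 = -11650 - 84 \cdot 32 = -11650 - 2688 = -14338$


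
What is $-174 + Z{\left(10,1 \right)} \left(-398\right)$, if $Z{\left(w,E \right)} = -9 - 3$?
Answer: $4602$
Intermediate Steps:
$Z{\left(w,E \right)} = -12$
$-174 + Z{\left(10,1 \right)} \left(-398\right) = -174 - -4776 = -174 + 4776 = 4602$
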